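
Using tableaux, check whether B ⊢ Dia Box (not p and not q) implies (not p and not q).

Valid

Tableau for the negation not (Dia Box (not p and not q) implies (not p and not q)):
1. not (Dia Box (not p and not q) implies (not p and not q)), u
2. Dia Box (not p and not q), u
3. not (not p and not q), u
4. q, u
5. Box (not p and not q), v
6. not p and not q, u
7. not p, u
8. not q, u
Accessibility: uRu, uRv, vRu, vRv
Branch closes: q and not q both at u.
Every branch of the negation's tableau closes; the branch above is one of them.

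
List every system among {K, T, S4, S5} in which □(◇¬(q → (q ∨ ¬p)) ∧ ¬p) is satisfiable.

K-tableau for the formula:
1. □(◇¬(q → (q ∨ ¬p)) ∧ ¬p), 0
Complete open branch: satisfiable in K.
T-tableau for the formula:
1. □(◇¬(q → (q ∨ ¬p)) ∧ ¬p), 0
2. ◇¬(q → (q ∨ ¬p)) ∧ ¬p, 0   [□-rule on 1 via 0R0]
3. ◇¬(q → (q ∨ ¬p)), 0   [∧-rule on 2]
4. ¬p, 0   [∧-rule on 2]
5. ¬(q → (q ∨ ¬p)), 1   [◇-rule on 3: fresh world 1, 0R1]
6. q, 1   [¬→-rule on 5]
7. ¬(q ∨ ¬p), 1   [¬→-rule on 5]
8. ¬q, 1   [¬∨-rule on 7]
9. p, 1   [¬∨-rule on 7]
Accessibility: 0R0, 0R1, 1R1
Branch closes: q and ¬q both at 1.
Every branch closes (one shown): unsatisfiable in T, hence also in S4, S5 (every S4/S5-frame is a T-frame).

K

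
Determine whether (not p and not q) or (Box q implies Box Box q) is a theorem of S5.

Valid

Tableau for the negation not ((not p and not q) or (Box q implies Box Box q)):
1. not ((not p and not q) or (Box q implies Box Box q)), u
2. not (not p and not q), u
3. not (Box q implies Box Box q), u
4. Box q, u
5. not Box Box q, u
6. q, u
7. not Box q, v
8. q, v
9. not q, w
10. q, w
Accessibility: uRu, uRv, uRw, vRu, vRv, vRw, wRu, wRv, wRw
Branch closes: q and not q both at w.
All branches of the negation close; one closing branch shown above.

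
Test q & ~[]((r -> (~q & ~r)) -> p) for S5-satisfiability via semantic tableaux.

1. q & ~[]((r -> (~q & ~r)) -> p), w0
2. q, w0
3. ~[]((r -> (~q & ~r)) -> p), w0
4. ~((r -> (~q & ~r)) -> p), w1
5. r -> (~q & ~r), w1
6. ~p, w1
7. ~q & ~r, w1
8. ~q, w1
9. ~r, w1
Accessibility: w0Rw0, w0Rw1, w1Rw0, w1Rw1

Satisfiable (open branch found)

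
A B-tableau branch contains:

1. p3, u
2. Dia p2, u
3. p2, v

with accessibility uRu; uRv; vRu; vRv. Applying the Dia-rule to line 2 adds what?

a fresh world w with uRw, and p2 at w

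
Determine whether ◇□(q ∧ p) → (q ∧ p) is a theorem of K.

Tableau for the negation ¬(◇□(q ∧ p) → (q ∧ p)):
1. ¬(◇□(q ∧ p) → (q ∧ p)), w0
2. ◇□(q ∧ p), w0   [¬→-rule on 1]
3. ¬(q ∧ p), w0   [¬→-rule on 1]
4. ¬p, w0   [¬∧-rule on 3 (branches; this branch)]
5. □(q ∧ p), w1   [◇-rule on 2: fresh world w1, w0Rw1]
Accessibility: w0Rw1
The negation has an open branch (countermodel exists).

No, not valid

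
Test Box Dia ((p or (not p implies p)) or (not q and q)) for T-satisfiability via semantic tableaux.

Satisfiable

1. Box Dia ((p or (not p implies p)) or (not q and q)), u
2. Dia ((p or (not p implies p)) or (not q and q)), u   [Box-rule on 1 via uRu]
3. (p or (not p implies p)) or (not q and q), v   [Dia-rule on 2: fresh world v, uRv]
4. Dia ((p or (not p implies p)) or (not q and q)), v   [Box-rule on 1 via uRv]
5. p or (not p implies p), v   [or-rule on 3 (branches; this branch)]
6. not p implies p, v   [or-rule on 5 (branches; this branch)]
7. p, v   [implies-rule on 6 (branches; this branch)]
8. (p or (not p implies p)) or (not q and q), w   [Dia-rule on 4: fresh world w, vRw]
9. p or (not p implies p), w   [or-rule on 8 (branches; this branch)]
10. not p implies p, w   [or-rule on 9 (branches; this branch)]
11. p, w   [implies-rule on 10 (branches; this branch)]
Accessibility: uRu, uRv, vRv, vRw, wRw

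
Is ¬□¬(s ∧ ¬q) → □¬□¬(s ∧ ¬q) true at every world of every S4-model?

No, not valid

Tableau for the negation ¬(¬□¬(s ∧ ¬q) → □¬□¬(s ∧ ¬q)):
1. ¬(¬□¬(s ∧ ¬q) → □¬□¬(s ∧ ¬q)), 0
2. ¬□¬(s ∧ ¬q), 0
3. ¬□¬□¬(s ∧ ¬q), 0
4. s ∧ ¬q, 1
5. s, 1
6. ¬q, 1
7. □¬(s ∧ ¬q), 2
8. ¬(s ∧ ¬q), 2
9. q, 2
Accessibility: 0R0, 0R1, 0R2, 1R1, 2R2
The negation has an open branch (countermodel exists).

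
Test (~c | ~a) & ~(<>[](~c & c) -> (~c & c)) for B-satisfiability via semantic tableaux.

1. (~c | ~a) & ~(<>[](~c & c) -> (~c & c)), 0
2. ~c | ~a, 0
3. ~(<>[](~c & c) -> (~c & c)), 0
4. <>[](~c & c), 0
5. ~(~c & c), 0
6. ~a, 0
7. ~c, 0
8. [](~c & c), 1
9. ~c & c, 0
10. c, 0
Accessibility: 0R0, 0R1, 1R0, 1R1
Branch closes: c and ~c both at 0.
All branches of the tableau close; one closing branch shown above.

No, unsatisfiable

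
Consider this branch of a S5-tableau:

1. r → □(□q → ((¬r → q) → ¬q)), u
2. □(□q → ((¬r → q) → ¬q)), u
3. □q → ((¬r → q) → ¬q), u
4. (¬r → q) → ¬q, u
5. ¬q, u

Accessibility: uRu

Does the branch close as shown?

No world carries both an atom and its negation.

Not closed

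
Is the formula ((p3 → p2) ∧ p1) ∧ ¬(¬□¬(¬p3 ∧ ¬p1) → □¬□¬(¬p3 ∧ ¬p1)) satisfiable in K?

1. ((p3 → p2) ∧ p1) ∧ ¬(¬□¬(¬p3 ∧ ¬p1) → □¬□¬(¬p3 ∧ ¬p1)), w0
2. (p3 → p2) ∧ p1, w0
3. ¬(¬□¬(¬p3 ∧ ¬p1) → □¬□¬(¬p3 ∧ ¬p1)), w0
4. p3 → p2, w0
5. p1, w0
6. ¬□¬(¬p3 ∧ ¬p1), w0
7. ¬□¬□¬(¬p3 ∧ ¬p1), w0
8. p2, w0
9. ¬p3 ∧ ¬p1, w1
10. ¬p3, w1
11. ¬p1, w1
12. □¬(¬p3 ∧ ¬p1), w2
Accessibility: w0Rw1, w0Rw2

Satisfiable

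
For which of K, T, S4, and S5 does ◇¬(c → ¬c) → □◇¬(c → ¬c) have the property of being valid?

S5-tableau for the negation ¬(◇¬(c → ¬c) → □◇¬(c → ¬c)):
1. ¬(◇¬(c → ¬c) → □◇¬(c → ¬c)), w0
2. ◇¬(c → ¬c), w0
3. ¬□◇¬(c → ¬c), w0
4. ¬(c → ¬c), w1
5. c, w1
6. ¬◇¬(c → ¬c), w2
7. c → ¬c, w0
8. c → ¬c, w1
9. c → ¬c, w2
10. ¬c, w0
11. ¬c, w1
Accessibility: w0Rw0, w0Rw1, w0Rw2, w1Rw0, w1Rw1, w1Rw2, w2Rw0, w2Rw1, w2Rw2
Branch closes: c and ¬c both at w1.
Every branch closes (one shown): valid in S5.
S4-tableau for the negation ¬(◇¬(c → ¬c) → □◇¬(c → ¬c)):
1. ¬(◇¬(c → ¬c) → □◇¬(c → ¬c)), w0
2. ◇¬(c → ¬c), w0
3. ¬□◇¬(c → ¬c), w0
4. ¬(c → ¬c), w1
5. c, w1
6. ¬◇¬(c → ¬c), w2
7. c → ¬c, w2
8. ¬c, w2
Accessibility: w0Rw0, w0Rw1, w0Rw2, w1Rw1, w2Rw2
Complete open branch: countermodel on an S4-frame, so not valid in S4, nor in K, T (the same frame is also a K-frame and a T-frame).

S5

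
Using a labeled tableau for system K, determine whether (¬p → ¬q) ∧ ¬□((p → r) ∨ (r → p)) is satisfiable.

No, unsatisfiable

1. (¬p → ¬q) ∧ ¬□((p → r) ∨ (r → p)), u
2. ¬p → ¬q, u   [∧-rule on 1]
3. ¬□((p → r) ∨ (r → p)), u   [∧-rule on 1]
4. ¬q, u   [→-rule on 2 (branches; this branch)]
5. ¬((p → r) ∨ (r → p)), v   [¬□-rule on 3: fresh world v, uRv]
6. ¬(p → r), v   [¬∨-rule on 5]
7. ¬(r → p), v   [¬∨-rule on 5]
8. p, v   [¬→-rule on 6]
9. ¬r, v   [¬→-rule on 6]
10. r, v   [¬→-rule on 7]
11. ¬p, v   [¬→-rule on 7]
Accessibility: uRv
Branch closes: r and ¬r both at v.
All branches of the tableau close; one closing branch shown above.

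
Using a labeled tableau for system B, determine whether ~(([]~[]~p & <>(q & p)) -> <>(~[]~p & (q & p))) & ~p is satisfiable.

Unsatisfiable (every branch closes)

1. ~(([]~[]~p & <>(q & p)) -> <>(~[]~p & (q & p))) & ~p, 0
2. ~(([]~[]~p & <>(q & p)) -> <>(~[]~p & (q & p))), 0
3. ~p, 0
4. []~[]~p & <>(q & p), 0
5. ~<>(~[]~p & (q & p)), 0
6. []~[]~p, 0
7. <>(q & p), 0
8. ~(~[]~p & (q & p)), 0
9. ~[]~p, 0
10. ~(q & p), 0
11. q & p, 1
12. q, 1
13. p, 1
14. ~(~[]~p & (q & p)), 1
15. ~[]~p, 1
16. ~(q & p), 1
17. ~p, 1
Accessibility: 0R0, 0R1, 1R0, 1R1
Branch closes: p and ~p both at 1.
All branches of the tableau close; one closing branch shown above.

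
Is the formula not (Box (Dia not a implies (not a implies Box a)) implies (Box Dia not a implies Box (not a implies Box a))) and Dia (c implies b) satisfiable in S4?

1. not (Box (Dia not a implies (not a implies Box a)) implies (Box Dia not a implies Box (not a implies Box a))) and Dia (c implies b), w0
2. not (Box (Dia not a implies (not a implies Box a)) implies (Box Dia not a implies Box (not a implies Box a))), w0
3. Dia (c implies b), w0
4. Box (Dia not a implies (not a implies Box a)), w0
5. not (Box Dia not a implies Box (not a implies Box a)), w0
6. Box Dia not a, w0
7. not Box (not a implies Box a), w0
8. Dia not a implies (not a implies Box a), w0
9. Dia not a, w0
10. not a implies Box a, w0
11. a, w0
12. c implies b, w1
13. Dia not a implies (not a implies Box a), w1
14. Dia not a, w1
15. b, w1
16. not a implies Box a, w1
17. Box a, w1
18. a, w1
19. not (not a implies Box a), w2
20. not a, w2
21. not Box a, w2
22. Dia not a implies (not a implies Box a), w2
23. Dia not a, w2
24. not a implies Box a, w2
25. Box a, w2
26. a, w2
Accessibility: w0Rw0, w0Rw1, w0Rw2, w1Rw1, w2Rw2
Branch closes: a and not a both at w2.
All branches of the tableau close; one closing branch shown above.

Unsatisfiable (every branch closes)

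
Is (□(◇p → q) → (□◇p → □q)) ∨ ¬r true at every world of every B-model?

Yes, valid

Tableau for the negation ¬((□(◇p → q) → (□◇p → □q)) ∨ ¬r):
1. ¬((□(◇p → q) → (□◇p → □q)) ∨ ¬r), w0
2. ¬(□(◇p → q) → (□◇p → □q)), w0
3. r, w0
4. □(◇p → q), w0
5. ¬(□◇p → □q), w0
6. □◇p, w0
7. ¬□q, w0
8. ◇p → q, w0
9. ◇p, w0
10. q, w0
11. ¬q, w1
12. ◇p → q, w1
13. ◇p, w1
14. ¬◇p, w1
15. ¬p, w0
16. ¬p, w1
17. p, w2
18. ◇p → q, w2
19. ◇p, w2
20. q, w2
21. p, w3
22. ¬p, w3
Accessibility: w0Rw0, w0Rw1, w0Rw2, w1Rw0, w1Rw1, w1Rw3, w2Rw0, w2Rw2, w3Rw1, w3Rw3
Branch closes: p and ¬p both at w3.
All branches of the negation close; one closing branch shown above.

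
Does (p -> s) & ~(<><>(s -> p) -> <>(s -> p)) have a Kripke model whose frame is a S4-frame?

Unsatisfiable (every branch closes)

1. (p -> s) & ~(<><>(s -> p) -> <>(s -> p)), 0
2. p -> s, 0
3. ~(<><>(s -> p) -> <>(s -> p)), 0
4. <><>(s -> p), 0
5. ~<>(s -> p), 0
6. ~(s -> p), 0
7. s, 0
8. ~p, 0
9. <>(s -> p), 1
10. ~(s -> p), 1
11. s, 1
12. ~p, 1
13. s -> p, 2
14. ~(s -> p), 2
15. s, 2
16. ~p, 2
17. p, 2
Accessibility: 0R0, 0R1, 0R2, 1R1, 1R2, 2R2
Branch closes: p and ~p both at 2.
All branches of the tableau close; one closing branch shown above.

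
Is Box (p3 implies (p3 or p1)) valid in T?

Valid

Tableau for the negation not Box (p3 implies (p3 or p1)):
1. not Box (p3 implies (p3 or p1)), u
2. not (p3 implies (p3 or p1)), v
3. p3, v
4. not (p3 or p1), v
5. not p3, v
6. not p1, v
Accessibility: uRu, uRv, vRv
Branch closes: p3 and not p3 both at v.
Every branch of the negation's tableau closes; the branch above is one of them.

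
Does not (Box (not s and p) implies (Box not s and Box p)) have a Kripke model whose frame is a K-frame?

Unsatisfiable (every branch closes)

1. not (Box (not s and p) implies (Box not s and Box p)), u
2. Box (not s and p), u   [neg-implies-rule on 1]
3. not (Box not s and Box p), u   [neg-implies-rule on 1]
4. not Box p, u   [neg-and-rule on 3 (branches; this branch)]
5. not p, v   [neg-Box-rule on 4: fresh world v, uRv]
6. not s and p, v   [Box-rule on 2 via uRv]
7. not s, v   [and-rule on 6]
8. p, v   [and-rule on 6]
Accessibility: uRv
Branch closes: p and not p both at v.
(One branch shown.) All branches close.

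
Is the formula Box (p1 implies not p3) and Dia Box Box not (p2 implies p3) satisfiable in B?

Satisfiable

1. Box (p1 implies not p3) and Dia Box Box not (p2 implies p3), 0
2. Box (p1 implies not p3), 0
3. Dia Box Box not (p2 implies p3), 0
4. p1 implies not p3, 0
5. not p3, 0
6. Box Box not (p2 implies p3), 1
7. p1 implies not p3, 1
8. Box not (p2 implies p3), 0
9. Box not (p2 implies p3), 1
10. not (p2 implies p3), 0
11. p2, 0
12. not (p2 implies p3), 1
13. p2, 1
14. not p3, 1
Accessibility: 0R0, 0R1, 1R0, 1R1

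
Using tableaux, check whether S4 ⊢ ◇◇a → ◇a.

Tableau for the negation ¬(◇◇a → ◇a):
1. ¬(◇◇a → ◇a), w0
2. ◇◇a, w0
3. ¬◇a, w0
4. ¬a, w0
5. ◇a, w1
6. ¬a, w1
7. a, w2
8. ¬a, w2
Accessibility: w0Rw0, w0Rw1, w0Rw2, w1Rw1, w1Rw2, w2Rw2
Branch closes: a and ¬a both at w2.
All branches of the negation close; one closing branch shown above.

Valid in S4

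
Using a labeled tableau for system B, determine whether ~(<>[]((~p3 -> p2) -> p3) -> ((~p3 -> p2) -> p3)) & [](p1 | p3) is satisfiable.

1. ~(<>[]((~p3 -> p2) -> p3) -> ((~p3 -> p2) -> p3)) & [](p1 | p3), w0
2. ~(<>[]((~p3 -> p2) -> p3) -> ((~p3 -> p2) -> p3)), w0
3. [](p1 | p3), w0
4. <>[]((~p3 -> p2) -> p3), w0
5. ~((~p3 -> p2) -> p3), w0
6. ~p3 -> p2, w0
7. ~p3, w0
8. p1 | p3, w0
9. p2, w0
10. p1, w0
11. []((~p3 -> p2) -> p3), w1
12. p1 | p3, w1
13. (~p3 -> p2) -> p3, w0
14. (~p3 -> p2) -> p3, w1
15. p3, w1
16. ~(~p3 -> p2), w0
17. ~p2, w0
Accessibility: w0Rw0, w0Rw1, w1Rw0, w1Rw1
Branch closes: p2 and ~p2 both at w0.
All branches of the tableau close; one closing branch shown above.

Unsatisfiable (every branch closes)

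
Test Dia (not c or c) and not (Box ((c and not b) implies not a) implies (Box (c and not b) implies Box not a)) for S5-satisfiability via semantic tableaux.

1. Dia (not c or c) and not (Box ((c and not b) implies not a) implies (Box (c and not b) implies Box not a)), w0
2. Dia (not c or c), w0   [and-rule on 1]
3. not (Box ((c and not b) implies not a) implies (Box (c and not b) implies Box not a)), w0   [and-rule on 1]
4. Box ((c and not b) implies not a), w0   [neg-implies-rule on 3]
5. not (Box (c and not b) implies Box not a), w0   [neg-implies-rule on 3]
6. Box (c and not b), w0   [neg-implies-rule on 5]
7. not Box not a, w0   [neg-implies-rule on 5]
8. (c and not b) implies not a, w0   [Box-rule on 4 via w0Rw0]
9. c and not b, w0   [Box-rule on 6 via w0Rw0]
10. c, w0   [and-rule on 9]
11. not b, w0   [and-rule on 9]
12. not a, w0   [implies-rule on 8 (branches; this branch)]
13. not c or c, w1   [Dia-rule on 2: fresh world w1, w0Rw1]
14. (c and not b) implies not a, w1   [Box-rule on 4 via w0Rw1]
15. c and not b, w1   [Box-rule on 6 via w0Rw1]
16. c, w1   [and-rule on 15]
17. not b, w1   [and-rule on 15]
18. not a, w1   [implies-rule on 14 (branches; this branch)]
19. a, w2   [neg-Box-rule on 7: fresh world w2, w0Rw2]
20. (c and not b) implies not a, w2   [Box-rule on 4 via w0Rw2]
21. c and not b, w2   [Box-rule on 6 via w0Rw2]
22. c, w2   [and-rule on 21]
23. not b, w2   [and-rule on 21]
24. not (c and not b), w2   [implies-rule on 20 (branches; this branch)]
25. b, w2   [neg-and-rule on 24 (branches; this branch)]
Accessibility: w0Rw0, w0Rw1, w0Rw2, w1Rw0, w1Rw1, w1Rw2, w2Rw0, w2Rw1, w2Rw2
Branch closes: b and not b both at w2.
All branches of the tableau close; one closing branch shown above.

Unsatisfiable (every branch closes)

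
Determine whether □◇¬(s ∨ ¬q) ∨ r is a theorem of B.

Tableau for the negation ¬(□◇¬(s ∨ ¬q) ∨ r):
1. ¬(□◇¬(s ∨ ¬q) ∨ r), u
2. ¬□◇¬(s ∨ ¬q), u   [¬∨-rule on 1]
3. ¬r, u   [¬∨-rule on 1]
4. ¬◇¬(s ∨ ¬q), v   [¬□-rule on 2: fresh world v, uRv]
5. s ∨ ¬q, u   [¬◇-rule on 4 via vRu]
6. s ∨ ¬q, v   [¬◇-rule on 4 via vRv]
7. ¬q, u   [∨-rule on 5 (branches; this branch)]
8. ¬q, v   [∨-rule on 6 (branches; this branch)]
Accessibility: uRu, uRv, vRu, vRv
The negation has an open branch (countermodel exists).

Not valid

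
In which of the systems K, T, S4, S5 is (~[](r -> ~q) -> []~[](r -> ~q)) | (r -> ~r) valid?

S5

S4-tableau for the negation ~((~[](r -> ~q) -> []~[](r -> ~q)) | (r -> ~r)):
1. ~((~[](r -> ~q) -> []~[](r -> ~q)) | (r -> ~r)), 0
2. ~(~[](r -> ~q) -> []~[](r -> ~q)), 0   [~|-rule on 1]
3. ~(r -> ~r), 0   [~|-rule on 1]
4. ~[](r -> ~q), 0   [~->-rule on 2]
5. ~[]~[](r -> ~q), 0   [~->-rule on 2]
6. r, 0   [~->-rule on 3]
7. ~(r -> ~q), 1   [~[]-rule on 4: fresh world 1, 0R1]
8. r, 1   [~->-rule on 7]
9. q, 1   [~->-rule on 7]
10. [](r -> ~q), 2   [~[]-rule on 5: fresh world 2, 0R2]
11. r -> ~q, 2   [[]-rule on 10 via 2R2]
12. ~q, 2   [->-rule on 11 (branches; this branch)]
Accessibility: 0R0, 0R1, 0R2, 1R1, 2R2
Complete open branch: countermodel on an S4-frame, so not valid in S4, nor in K, T (the same frame is also a K-frame and a T-frame).
S5-tableau for the negation ~((~[](r -> ~q) -> []~[](r -> ~q)) | (r -> ~r)):
1. ~((~[](r -> ~q) -> []~[](r -> ~q)) | (r -> ~r)), 0
2. ~(~[](r -> ~q) -> []~[](r -> ~q)), 0   [~|-rule on 1]
3. ~(r -> ~r), 0   [~|-rule on 1]
4. ~[](r -> ~q), 0   [~->-rule on 2]
5. ~[]~[](r -> ~q), 0   [~->-rule on 2]
6. r, 0   [~->-rule on 3]
7. ~(r -> ~q), 1   [~[]-rule on 4: fresh world 1, 0R1]
8. r, 1   [~->-rule on 7]
9. q, 1   [~->-rule on 7]
10. [](r -> ~q), 2   [~[]-rule on 5: fresh world 2, 0R2]
11. r -> ~q, 0   [[]-rule on 10 via 2R0]
12. r -> ~q, 1   [[]-rule on 10 via 2R1]
13. r -> ~q, 2   [[]-rule on 10 via 2R2]
14. ~q, 0   [->-rule on 11 (branches; this branch)]
15. ~q, 1   [->-rule on 12 (branches; this branch)]
Accessibility: 0R0, 0R1, 0R2, 1R0, 1R1, 1R2, 2R0, 2R1, 2R2
Branch closes: q and ~q both at 1.
Every branch closes (one shown): valid in S5.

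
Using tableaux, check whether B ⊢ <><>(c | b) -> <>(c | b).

Tableau for the negation ~(<><>(c | b) -> <>(c | b)):
1. ~(<><>(c | b) -> <>(c | b)), 0
2. <><>(c | b), 0
3. ~<>(c | b), 0
4. ~(c | b), 0
5. ~c, 0
6. ~b, 0
7. <>(c | b), 1
8. ~(c | b), 1
9. ~c, 1
10. ~b, 1
11. c | b, 2
12. b, 2
Accessibility: 0R0, 0R1, 1R0, 1R1, 1R2, 2R1, 2R2
The negation has an open branch (countermodel exists).

Invalid (countermodel exists)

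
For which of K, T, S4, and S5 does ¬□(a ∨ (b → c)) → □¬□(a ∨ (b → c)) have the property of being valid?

S4-tableau for the negation ¬(¬□(a ∨ (b → c)) → □¬□(a ∨ (b → c))):
1. ¬(¬□(a ∨ (b → c)) → □¬□(a ∨ (b → c))), 0
2. ¬□(a ∨ (b → c)), 0
3. ¬□¬□(a ∨ (b → c)), 0
4. ¬(a ∨ (b → c)), 1
5. ¬a, 1
6. ¬(b → c), 1
7. b, 1
8. ¬c, 1
9. □(a ∨ (b → c)), 2
10. a ∨ (b → c), 2
11. b → c, 2
12. c, 2
Accessibility: 0R0, 0R1, 0R2, 1R1, 2R2
Complete open branch: countermodel on an S4-frame, so not valid in S4, nor in K, T (the same frame is also a K-frame and a T-frame).
S5-tableau for the negation ¬(¬□(a ∨ (b → c)) → □¬□(a ∨ (b → c))):
1. ¬(¬□(a ∨ (b → c)) → □¬□(a ∨ (b → c))), 0
2. ¬□(a ∨ (b → c)), 0
3. ¬□¬□(a ∨ (b → c)), 0
4. ¬(a ∨ (b → c)), 1
5. ¬a, 1
6. ¬(b → c), 1
7. b, 1
8. ¬c, 1
9. □(a ∨ (b → c)), 2
10. a ∨ (b → c), 0
11. a ∨ (b → c), 1
12. a ∨ (b → c), 2
13. b → c, 0
14. b → c, 1
15. b → c, 2
16. c, 0
17. c, 1
Accessibility: 0R0, 0R1, 0R2, 1R0, 1R1, 1R2, 2R0, 2R1, 2R2
Branch closes: c and ¬c both at 1.
Every branch closes (one shown): valid in S5.

S5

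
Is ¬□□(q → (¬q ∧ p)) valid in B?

Tableau for the negation □□(q → (¬q ∧ p)):
1. □□(q → (¬q ∧ p)), u
2. □(q → (¬q ∧ p)), u
3. q → (¬q ∧ p), u
4. ¬q ∧ p, u
5. ¬q, u
6. p, u
Accessibility: uRu
The negation has an open branch (countermodel exists).

No, not valid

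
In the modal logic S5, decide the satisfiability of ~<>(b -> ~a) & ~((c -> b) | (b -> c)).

1. ~<>(b -> ~a) & ~((c -> b) | (b -> c)), 0
2. ~<>(b -> ~a), 0   [&-rule on 1]
3. ~((c -> b) | (b -> c)), 0   [&-rule on 1]
4. ~(c -> b), 0   [~|-rule on 3]
5. ~(b -> c), 0   [~|-rule on 3]
6. c, 0   [~->-rule on 4]
7. ~b, 0   [~->-rule on 4]
8. b, 0   [~->-rule on 5]
9. ~c, 0   [~->-rule on 5]
Accessibility: 0R0
Branch closes: b and ~b both at 0.
All branches of the tableau close; one closing branch shown above.

No, unsatisfiable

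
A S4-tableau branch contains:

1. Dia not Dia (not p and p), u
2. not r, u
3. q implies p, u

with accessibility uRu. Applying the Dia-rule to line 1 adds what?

a fresh world v with uRv, and not Dia (not p and p) at v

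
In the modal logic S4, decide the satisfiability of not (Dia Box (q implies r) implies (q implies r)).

Satisfiable

1. not (Dia Box (q implies r) implies (q implies r)), w0
2. Dia Box (q implies r), w0
3. not (q implies r), w0
4. q, w0
5. not r, w0
6. Box (q implies r), w1
7. q implies r, w1
8. r, w1
Accessibility: w0Rw0, w0Rw1, w1Rw1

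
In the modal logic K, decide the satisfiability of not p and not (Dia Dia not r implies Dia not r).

Satisfiable

1. not p and not (Dia Dia not r implies Dia not r), 0
2. not p, 0   [and-rule on 1]
3. not (Dia Dia not r implies Dia not r), 0   [and-rule on 1]
4. Dia Dia not r, 0   [neg-implies-rule on 3]
5. not Dia not r, 0   [neg-implies-rule on 3]
6. Dia not r, 1   [Dia-rule on 4: fresh world 1, 0R1]
7. r, 1   [neg-Dia-rule on 5 via 0R1]
8. not r, 2   [Dia-rule on 6: fresh world 2, 1R2]
Accessibility: 0R1, 1R2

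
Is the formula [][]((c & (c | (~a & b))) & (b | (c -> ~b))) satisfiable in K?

Satisfiable (open branch found)

1. [][]((c & (c | (~a & b))) & (b | (c -> ~b))), u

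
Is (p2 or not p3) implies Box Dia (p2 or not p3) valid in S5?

Valid

Tableau for the negation not ((p2 or not p3) implies Box Dia (p2 or not p3)):
1. not ((p2 or not p3) implies Box Dia (p2 or not p3)), u
2. p2 or not p3, u
3. not Box Dia (p2 or not p3), u
4. not p3, u
5. not Dia (p2 or not p3), v
6. not (p2 or not p3), u
7. not p2, u
8. p3, u
Accessibility: uRu, uRv, vRu, vRv
Branch closes: p3 and not p3 both at u.
Every branch of the negation's tableau closes; the branch above is one of them.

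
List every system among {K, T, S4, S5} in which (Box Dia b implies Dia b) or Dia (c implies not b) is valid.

T-tableau for the negation not ((Box Dia b implies Dia b) or Dia (c implies not b)):
1. not ((Box Dia b implies Dia b) or Dia (c implies not b)), w0
2. not (Box Dia b implies Dia b), w0
3. not Dia (c implies not b), w0
4. Box Dia b, w0
5. not Dia b, w0
6. not (c implies not b), w0
7. c, w0
8. b, w0
9. Dia b, w0
10. not b, w0
Accessibility: w0Rw0
Branch closes: b and not b both at w0.
Every branch closes (one shown): valid in T, hence also in S4, S5 (every theorem of T is a theorem of S4 and S5).
K-tableau for the negation not ((Box Dia b implies Dia b) or Dia (c implies not b)):
1. not ((Box Dia b implies Dia b) or Dia (c implies not b)), w0
2. not (Box Dia b implies Dia b), w0
3. not Dia (c implies not b), w0
4. Box Dia b, w0
5. not Dia b, w0
Complete open branch: countermodel on a K-frame, so not valid in K.

T, S4, S5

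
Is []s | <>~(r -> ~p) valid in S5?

Tableau for the negation ~([]s | <>~(r -> ~p)):
1. ~([]s | <>~(r -> ~p)), w0
2. ~[]s, w0
3. ~<>~(r -> ~p), w0
4. r -> ~p, w0
5. ~p, w0
6. ~s, w1
7. r -> ~p, w1
8. ~p, w1
Accessibility: w0Rw0, w0Rw1, w1Rw0, w1Rw1
The negation has an open branch (countermodel exists).

Not valid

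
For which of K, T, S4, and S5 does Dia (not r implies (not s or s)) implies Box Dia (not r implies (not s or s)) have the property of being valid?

T, S4, S5

K-tableau for the negation not (Dia (not r implies (not s or s)) implies Box Dia (not r implies (not s or s))):
1. not (Dia (not r implies (not s or s)) implies Box Dia (not r implies (not s or s))), u
2. Dia (not r implies (not s or s)), u
3. not Box Dia (not r implies (not s or s)), u
4. not r implies (not s or s), v
5. not s or s, v
6. s, v
7. not Dia (not r implies (not s or s)), w
Accessibility: uRv, uRw
Complete open branch: countermodel on a K-frame, so not valid in K.
T-tableau for the negation not (Dia (not r implies (not s or s)) implies Box Dia (not r implies (not s or s))):
1. not (Dia (not r implies (not s or s)) implies Box Dia (not r implies (not s or s))), u
2. Dia (not r implies (not s or s)), u
3. not Box Dia (not r implies (not s or s)), u
4. not r implies (not s or s), v
5. not s or s, v
6. s, v
7. not Dia (not r implies (not s or s)), w
8. not (not r implies (not s or s)), w
9. not r, w
10. not (not s or s), w
11. s, w
12. not s, w
Accessibility: uRu, uRv, uRw, vRv, wRw
Branch closes: s and not s both at w.
Every branch closes (one shown): valid in T, hence also in S4, S5 (every theorem of T is a theorem of S4 and S5).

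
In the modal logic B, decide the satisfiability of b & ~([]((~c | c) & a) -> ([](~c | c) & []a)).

Unsatisfiable (every branch closes)

1. b & ~([]((~c | c) & a) -> ([](~c | c) & []a)), w0
2. b, w0
3. ~([]((~c | c) & a) -> ([](~c | c) & []a)), w0
4. []((~c | c) & a), w0
5. ~([](~c | c) & []a), w0
6. (~c | c) & a, w0
7. ~c | c, w0
8. a, w0
9. ~[]a, w0
10. c, w0
11. ~a, w1
12. (~c | c) & a, w1
13. ~c | c, w1
14. a, w1
Accessibility: w0Rw0, w0Rw1, w1Rw0, w1Rw1
Branch closes: a and ~a both at w1.
All branches of the tableau close; one closing branch shown above.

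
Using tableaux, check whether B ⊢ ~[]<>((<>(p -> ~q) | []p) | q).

Tableau for the negation []<>((<>(p -> ~q) | []p) | q):
1. []<>((<>(p -> ~q) | []p) | q), u
2. <>((<>(p -> ~q) | []p) | q), u
3. (<>(p -> ~q) | []p) | q, v
4. <>((<>(p -> ~q) | []p) | q), v
5. q, v
6. (<>(p -> ~q) | []p) | q, w
7. q, w
Accessibility: uRu, uRv, vRu, vRv, vRw, wRv, wRw
The negation has an open branch (countermodel exists).

Not valid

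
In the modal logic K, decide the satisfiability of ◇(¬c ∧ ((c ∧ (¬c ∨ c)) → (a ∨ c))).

1. ◇(¬c ∧ ((c ∧ (¬c ∨ c)) → (a ∨ c))), 0
2. ¬c ∧ ((c ∧ (¬c ∨ c)) → (a ∨ c)), 1   [◇-rule on 1: fresh world 1, 0R1]
3. ¬c, 1   [∧-rule on 2]
4. (c ∧ (¬c ∨ c)) → (a ∨ c), 1   [∧-rule on 2]
5. a ∨ c, 1   [→-rule on 4 (branches; this branch)]
6. a, 1   [∨-rule on 5 (branches; this branch)]
Accessibility: 0R1

Yes, satisfiable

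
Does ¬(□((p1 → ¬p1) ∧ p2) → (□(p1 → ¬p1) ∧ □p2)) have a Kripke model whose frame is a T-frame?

No, unsatisfiable

1. ¬(□((p1 → ¬p1) ∧ p2) → (□(p1 → ¬p1) ∧ □p2)), w0
2. □((p1 → ¬p1) ∧ p2), w0   [¬→-rule on 1]
3. ¬(□(p1 → ¬p1) ∧ □p2), w0   [¬→-rule on 1]
4. (p1 → ¬p1) ∧ p2, w0   [□-rule on 2 via w0Rw0]
5. p1 → ¬p1, w0   [∧-rule on 4]
6. p2, w0   [∧-rule on 4]
7. ¬□(p1 → ¬p1), w0   [¬∧-rule on 3 (branches; this branch)]
8. ¬p1, w0   [→-rule on 5 (branches; this branch)]
9. ¬(p1 → ¬p1), w1   [¬□-rule on 7: fresh world w1, w0Rw1]
10. p1, w1   [¬→-rule on 9]
11. (p1 → ¬p1) ∧ p2, w1   [□-rule on 2 via w0Rw1]
12. p1 → ¬p1, w1   [∧-rule on 11]
13. p2, w1   [∧-rule on 11]
14. ¬p1, w1   [→-rule on 12 (branches; this branch)]
Accessibility: w0Rw0, w0Rw1, w1Rw1
Branch closes: p1 and ¬p1 both at w1.
All branches of the tableau close; one closing branch shown above.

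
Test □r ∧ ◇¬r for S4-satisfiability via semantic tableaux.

1. □r ∧ ◇¬r, w0
2. □r, w0
3. ◇¬r, w0
4. r, w0
5. ¬r, w1
6. r, w1
Accessibility: w0Rw0, w0Rw1, w1Rw1
Branch closes: r and ¬r both at w1.
Every branch closes; the branch above is one of them.

Unsatisfiable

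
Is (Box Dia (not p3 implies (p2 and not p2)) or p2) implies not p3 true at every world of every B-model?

Invalid (countermodel exists)

Tableau for the negation not ((Box Dia (not p3 implies (p2 and not p2)) or p2) implies not p3):
1. not ((Box Dia (not p3 implies (p2 and not p2)) or p2) implies not p3), w0
2. Box Dia (not p3 implies (p2 and not p2)) or p2, w0   [neg-implies-rule on 1]
3. p3, w0   [neg-implies-rule on 1]
4. p2, w0   [or-rule on 2 (branches; this branch)]
Accessibility: w0Rw0
The negation has an open branch (countermodel exists).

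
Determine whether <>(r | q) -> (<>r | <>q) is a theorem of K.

Yes, valid

Tableau for the negation ~(<>(r | q) -> (<>r | <>q)):
1. ~(<>(r | q) -> (<>r | <>q)), w0
2. <>(r | q), w0
3. ~(<>r | <>q), w0
4. ~<>r, w0
5. ~<>q, w0
6. r | q, w1
7. ~r, w1
8. ~q, w1
9. q, w1
Accessibility: w0Rw1
Branch closes: q and ~q both at w1.
Every branch of the negation's tableau closes; the branch above is one of them.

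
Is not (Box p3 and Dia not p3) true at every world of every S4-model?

Yes, valid

Tableau for the negation Box p3 and Dia not p3:
1. Box p3 and Dia not p3, 0
2. Box p3, 0   [and-rule on 1]
3. Dia not p3, 0   [and-rule on 1]
4. p3, 0   [Box-rule on 2 via 0R0]
5. not p3, 1   [Dia-rule on 3: fresh world 1, 0R1]
6. p3, 1   [Box-rule on 2 via 0R1]
Accessibility: 0R0, 0R1, 1R1
Branch closes: p3 and not p3 both at 1.
Every branch of the negation's tableau closes; the branch above is one of them.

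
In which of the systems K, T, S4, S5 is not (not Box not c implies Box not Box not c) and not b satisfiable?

S4-tableau for the formula:
1. not (not Box not c implies Box not Box not c) and not b, 0
2. not (not Box not c implies Box not Box not c), 0
3. not b, 0
4. not Box not c, 0
5. not Box not Box not c, 0
6. c, 1
7. Box not c, 2
8. not c, 2
Accessibility: 0R0, 0R1, 0R2, 1R1, 2R2
Complete open branch: satisfiable in S4, hence also in K, T (this S4-model is also a K-model and a T-model).
S5-tableau for the formula:
1. not (not Box not c implies Box not Box not c) and not b, 0
2. not (not Box not c implies Box not Box not c), 0
3. not b, 0
4. not Box not c, 0
5. not Box not Box not c, 0
6. c, 1
7. Box not c, 2
8. not c, 0
9. not c, 1
Accessibility: 0R0, 0R1, 0R2, 1R0, 1R1, 1R2, 2R0, 2R1, 2R2
Branch closes: c and not c both at 1.
Every branch closes (one shown): unsatisfiable in S5.

K, T, S4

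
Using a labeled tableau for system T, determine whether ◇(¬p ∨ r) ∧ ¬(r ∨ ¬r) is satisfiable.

1. ◇(¬p ∨ r) ∧ ¬(r ∨ ¬r), w0
2. ◇(¬p ∨ r), w0
3. ¬(r ∨ ¬r), w0
4. ¬r, w0
5. r, w0
Accessibility: w0Rw0
Branch closes: r and ¬r both at w0.
(One branch shown.) All branches close.

Unsatisfiable (every branch closes)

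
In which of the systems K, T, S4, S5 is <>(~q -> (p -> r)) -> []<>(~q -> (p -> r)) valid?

S5-tableau for the negation ~(<>(~q -> (p -> r)) -> []<>(~q -> (p -> r))):
1. ~(<>(~q -> (p -> r)) -> []<>(~q -> (p -> r))), w0
2. <>(~q -> (p -> r)), w0   [~->-rule on 1]
3. ~[]<>(~q -> (p -> r)), w0   [~->-rule on 1]
4. ~q -> (p -> r), w1   [<>-rule on 2: fresh world w1, w0Rw1]
5. p -> r, w1   [->-rule on 4 (branches; this branch)]
6. r, w1   [->-rule on 5 (branches; this branch)]
7. ~<>(~q -> (p -> r)), w2   [~[]-rule on 3: fresh world w2, w0Rw2]
8. ~(~q -> (p -> r)), w0   [~<>-rule on 7 via w2Rw0]
9. ~q, w0   [~->-rule on 8]
10. ~(p -> r), w0   [~->-rule on 8]
11. p, w0   [~->-rule on 10]
12. ~r, w0   [~->-rule on 10]
13. ~(~q -> (p -> r)), w1   [~<>-rule on 7 via w2Rw1]
14. ~q, w1   [~->-rule on 13]
15. ~(p -> r), w1   [~->-rule on 13]
16. p, w1   [~->-rule on 15]
17. ~r, w1   [~->-rule on 15]
Accessibility: w0Rw0, w0Rw1, w0Rw2, w1Rw0, w1Rw1, w1Rw2, w2Rw0, w2Rw1, w2Rw2
Branch closes: r and ~r both at w1.
Every branch closes (one shown): valid in S5.
S4-tableau for the negation ~(<>(~q -> (p -> r)) -> []<>(~q -> (p -> r))):
1. ~(<>(~q -> (p -> r)) -> []<>(~q -> (p -> r))), w0
2. <>(~q -> (p -> r)), w0   [~->-rule on 1]
3. ~[]<>(~q -> (p -> r)), w0   [~->-rule on 1]
4. ~q -> (p -> r), w1   [<>-rule on 2: fresh world w1, w0Rw1]
5. p -> r, w1   [->-rule on 4 (branches; this branch)]
6. r, w1   [->-rule on 5 (branches; this branch)]
7. ~<>(~q -> (p -> r)), w2   [~[]-rule on 3: fresh world w2, w0Rw2]
8. ~(~q -> (p -> r)), w2   [~<>-rule on 7 via w2Rw2]
9. ~q, w2   [~->-rule on 8]
10. ~(p -> r), w2   [~->-rule on 8]
11. p, w2   [~->-rule on 10]
12. ~r, w2   [~->-rule on 10]
Accessibility: w0Rw0, w0Rw1, w0Rw2, w1Rw1, w2Rw2
Complete open branch: countermodel on an S4-frame, so not valid in S4, nor in K, T (the same frame is also a K-frame and a T-frame).

S5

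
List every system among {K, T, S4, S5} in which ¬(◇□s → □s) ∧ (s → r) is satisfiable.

S5-tableau for the formula:
1. ¬(◇□s → □s) ∧ (s → r), w0
2. ¬(◇□s → □s), w0
3. s → r, w0
4. ◇□s, w0
5. ¬□s, w0
6. r, w0
7. □s, w1
8. s, w0
9. s, w1
10. ¬s, w2
11. s, w2
Accessibility: w0Rw0, w0Rw1, w0Rw2, w1Rw0, w1Rw1, w1Rw2, w2Rw0, w2Rw1, w2Rw2
Branch closes: s and ¬s both at w2.
Every branch closes (one shown): unsatisfiable in S5.
S4-tableau for the formula:
1. ¬(◇□s → □s) ∧ (s → r), w0
2. ¬(◇□s → □s), w0
3. s → r, w0
4. ◇□s, w0
5. ¬□s, w0
6. r, w0
7. □s, w1
8. s, w1
9. ¬s, w2
Accessibility: w0Rw0, w0Rw1, w0Rw2, w1Rw1, w2Rw2
Complete open branch: satisfiable in S4, hence also in K, T (this S4-model is also a K-model and a T-model).

K, T, S4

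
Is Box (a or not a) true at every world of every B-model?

Yes, valid

Tableau for the negation not Box (a or not a):
1. not Box (a or not a), w0
2. not (a or not a), w1   [neg-Box-rule on 1: fresh world w1, w0Rw1]
3. not a, w1   [neg-or-rule on 2]
4. a, w1   [neg-or-rule on 2]
Accessibility: w0Rw0, w0Rw1, w1Rw0, w1Rw1
Branch closes: a and not a both at w1.
All branches of the negation close; one closing branch shown above.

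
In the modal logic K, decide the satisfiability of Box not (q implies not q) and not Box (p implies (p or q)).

1. Box not (q implies not q) and not Box (p implies (p or q)), 0
2. Box not (q implies not q), 0   [and-rule on 1]
3. not Box (p implies (p or q)), 0   [and-rule on 1]
4. not (p implies (p or q)), 1   [neg-Box-rule on 3: fresh world 1, 0R1]
5. p, 1   [neg-implies-rule on 4]
6. not (p or q), 1   [neg-implies-rule on 4]
7. not p, 1   [neg-or-rule on 6]
8. not q, 1   [neg-or-rule on 6]
Accessibility: 0R1
Branch closes: p and not p both at 1.
All branches of the tableau close; one closing branch shown above.

Unsatisfiable (every branch closes)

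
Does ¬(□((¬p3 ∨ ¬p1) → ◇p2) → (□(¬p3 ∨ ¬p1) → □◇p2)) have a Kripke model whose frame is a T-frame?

Unsatisfiable

1. ¬(□((¬p3 ∨ ¬p1) → ◇p2) → (□(¬p3 ∨ ¬p1) → □◇p2)), u
2. □((¬p3 ∨ ¬p1) → ◇p2), u
3. ¬(□(¬p3 ∨ ¬p1) → □◇p2), u
4. □(¬p3 ∨ ¬p1), u
5. ¬□◇p2, u
6. (¬p3 ∨ ¬p1) → ◇p2, u
7. ¬p3 ∨ ¬p1, u
8. ◇p2, u
9. ¬p1, u
10. ¬◇p2, v
11. (¬p3 ∨ ¬p1) → ◇p2, v
12. ¬p3 ∨ ¬p1, v
13. ¬p2, v
14. ◇p2, v
15. ¬p1, v
16. p2, w
17. (¬p3 ∨ ¬p1) → ◇p2, w
18. ¬p3 ∨ ¬p1, w
19. ◇p2, w
20. ¬p1, w
21. p2, x
22. ¬p2, x
Accessibility: uRu, uRv, uRw, vRv, vRx, wRw, xRx
Branch closes: p2 and ¬p2 both at x.
(One branch shown.) All branches close.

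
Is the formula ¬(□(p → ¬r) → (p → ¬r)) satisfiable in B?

1. ¬(□(p → ¬r) → (p → ¬r)), w0
2. □(p → ¬r), w0
3. ¬(p → ¬r), w0
4. p, w0
5. r, w0
6. p → ¬r, w0
7. ¬r, w0
Accessibility: w0Rw0
Branch closes: r and ¬r both at w0.
Every branch closes; the branch above is one of them.

Unsatisfiable (every branch closes)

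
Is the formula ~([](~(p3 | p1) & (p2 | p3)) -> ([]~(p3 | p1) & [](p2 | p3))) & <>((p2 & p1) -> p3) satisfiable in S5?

1. ~([](~(p3 | p1) & (p2 | p3)) -> ([]~(p3 | p1) & [](p2 | p3))) & <>((p2 & p1) -> p3), 0
2. ~([](~(p3 | p1) & (p2 | p3)) -> ([]~(p3 | p1) & [](p2 | p3))), 0   [&-rule on 1]
3. <>((p2 & p1) -> p3), 0   [&-rule on 1]
4. [](~(p3 | p1) & (p2 | p3)), 0   [~->-rule on 2]
5. ~([]~(p3 | p1) & [](p2 | p3)), 0   [~->-rule on 2]
6. ~(p3 | p1) & (p2 | p3), 0   [[]-rule on 4 via 0R0]
7. ~(p3 | p1), 0   [&-rule on 6]
8. p2 | p3, 0   [&-rule on 6]
9. ~p3, 0   [~|-rule on 7]
10. ~p1, 0   [~|-rule on 7]
11. ~[](p2 | p3), 0   [~&-rule on 5 (branches; this branch)]
12. p2, 0   [|-rule on 8 (branches; this branch)]
13. (p2 & p1) -> p3, 1   [<>-rule on 3: fresh world 1, 0R1]
14. ~(p3 | p1) & (p2 | p3), 1   [[]-rule on 4 via 0R1]
15. ~(p3 | p1), 1   [&-rule on 14]
16. p2 | p3, 1   [&-rule on 14]
17. ~p3, 1   [~|-rule on 15]
18. ~p1, 1   [~|-rule on 15]
19. ~(p2 & p1), 1   [->-rule on 13 (branches; this branch)]
20. p2, 1   [|-rule on 16 (branches; this branch)]
21. ~(p2 | p3), 2   [~[]-rule on 11: fresh world 2, 0R2]
22. ~p2, 2   [~|-rule on 21]
23. ~p3, 2   [~|-rule on 21]
24. ~(p3 | p1) & (p2 | p3), 2   [[]-rule on 4 via 0R2]
25. ~(p3 | p1), 2   [&-rule on 24]
26. p2 | p3, 2   [&-rule on 24]
27. ~p1, 2   [~|-rule on 25]
28. p3, 2   [|-rule on 26 (branches; this branch)]
Accessibility: 0R0, 0R1, 0R2, 1R0, 1R1, 1R2, 2R0, 2R1, 2R2
Branch closes: p3 and ~p3 both at 2.
Every branch closes; the branch above is one of them.

No, unsatisfiable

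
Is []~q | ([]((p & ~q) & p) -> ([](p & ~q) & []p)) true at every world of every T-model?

Valid in T

Tableau for the negation ~([]~q | ([]((p & ~q) & p) -> ([](p & ~q) & []p))):
1. ~([]~q | ([]((p & ~q) & p) -> ([](p & ~q) & []p))), u
2. ~[]~q, u   [~|-rule on 1]
3. ~([]((p & ~q) & p) -> ([](p & ~q) & []p)), u   [~|-rule on 1]
4. []((p & ~q) & p), u   [~->-rule on 3]
5. ~([](p & ~q) & []p), u   [~->-rule on 3]
6. (p & ~q) & p, u   [[]-rule on 4 via uRu]
7. p & ~q, u   [&-rule on 6]
8. p, u   [&-rule on 6]
9. ~q, u   [&-rule on 7]
10. ~[]p, u   [~&-rule on 5 (branches; this branch)]
11. q, v   [~[]-rule on 2: fresh world v, uRv]
12. (p & ~q) & p, v   [[]-rule on 4 via uRv]
13. p & ~q, v   [&-rule on 12]
14. p, v   [&-rule on 12]
15. ~q, v   [&-rule on 13]
Accessibility: uRu, uRv, vRv
Branch closes: q and ~q both at v.
All branches of the negation close; one closing branch shown above.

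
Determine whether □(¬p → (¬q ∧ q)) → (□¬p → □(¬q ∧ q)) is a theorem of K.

Tableau for the negation ¬(□(¬p → (¬q ∧ q)) → (□¬p → □(¬q ∧ q))):
1. ¬(□(¬p → (¬q ∧ q)) → (□¬p → □(¬q ∧ q))), u
2. □(¬p → (¬q ∧ q)), u
3. ¬(□¬p → □(¬q ∧ q)), u
4. □¬p, u
5. ¬□(¬q ∧ q), u
6. ¬(¬q ∧ q), v
7. ¬p → (¬q ∧ q), v
8. ¬p, v
9. ¬q, v
10. ¬q ∧ q, v
11. q, v
Accessibility: uRv
Branch closes: q and ¬q both at v.
Every branch of the negation's tableau closes; the branch above is one of them.

Valid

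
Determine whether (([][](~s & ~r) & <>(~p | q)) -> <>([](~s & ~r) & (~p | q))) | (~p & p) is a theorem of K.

Valid

Tableau for the negation ~((([][](~s & ~r) & <>(~p | q)) -> <>([](~s & ~r) & (~p | q))) | (~p & p)):
1. ~((([][](~s & ~r) & <>(~p | q)) -> <>([](~s & ~r) & (~p | q))) | (~p & p)), w0
2. ~(([][](~s & ~r) & <>(~p | q)) -> <>([](~s & ~r) & (~p | q))), w0
3. ~(~p & p), w0
4. [][](~s & ~r) & <>(~p | q), w0
5. ~<>([](~s & ~r) & (~p | q)), w0
6. [][](~s & ~r), w0
7. <>(~p | q), w0
8. ~p, w0
9. ~p | q, w1
10. ~([](~s & ~r) & (~p | q)), w1
11. [](~s & ~r), w1
12. q, w1
13. ~[](~s & ~r), w1
14. ~(~s & ~r), w2
15. ~s & ~r, w2
16. ~s, w2
17. ~r, w2
18. r, w2
Accessibility: w0Rw1, w1Rw2
Branch closes: r and ~r both at w2.
Every branch of the negation's tableau closes; the branch above is one of them.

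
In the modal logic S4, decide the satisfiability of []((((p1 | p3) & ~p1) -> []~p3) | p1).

Satisfiable

1. []((((p1 | p3) & ~p1) -> []~p3) | p1), w0
2. (((p1 | p3) & ~p1) -> []~p3) | p1, w0   [[]-rule on 1 via w0Rw0]
3. p1, w0   [|-rule on 2 (branches; this branch)]
Accessibility: w0Rw0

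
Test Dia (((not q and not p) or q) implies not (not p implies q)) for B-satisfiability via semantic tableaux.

Satisfiable

1. Dia (((not q and not p) or q) implies not (not p implies q)), u
2. ((not q and not p) or q) implies not (not p implies q), v   [Dia-rule on 1: fresh world v, uRv]
3. not (not p implies q), v   [implies-rule on 2 (branches; this branch)]
4. not p, v   [neg-implies-rule on 3]
5. not q, v   [neg-implies-rule on 3]
Accessibility: uRu, uRv, vRu, vRv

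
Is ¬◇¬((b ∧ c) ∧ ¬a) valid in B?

Not valid

Tableau for the negation ◇¬((b ∧ c) ∧ ¬a):
1. ◇¬((b ∧ c) ∧ ¬a), 0
2. ¬((b ∧ c) ∧ ¬a), 1   [◇-rule on 1: fresh world 1, 0R1]
3. a, 1   [¬∧-rule on 2 (branches; this branch)]
Accessibility: 0R0, 0R1, 1R0, 1R1
The negation has an open branch (countermodel exists).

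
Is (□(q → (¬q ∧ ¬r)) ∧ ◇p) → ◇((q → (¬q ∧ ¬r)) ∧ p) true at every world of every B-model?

Yes, valid

Tableau for the negation ¬((□(q → (¬q ∧ ¬r)) ∧ ◇p) → ◇((q → (¬q ∧ ¬r)) ∧ p)):
1. ¬((□(q → (¬q ∧ ¬r)) ∧ ◇p) → ◇((q → (¬q ∧ ¬r)) ∧ p)), 0
2. □(q → (¬q ∧ ¬r)) ∧ ◇p, 0
3. ¬◇((q → (¬q ∧ ¬r)) ∧ p), 0
4. □(q → (¬q ∧ ¬r)), 0
5. ◇p, 0
6. ¬((q → (¬q ∧ ¬r)) ∧ p), 0
7. q → (¬q ∧ ¬r), 0
8. ¬p, 0
9. ¬q ∧ ¬r, 0
10. ¬q, 0
11. ¬r, 0
12. p, 1
13. ¬((q → (¬q ∧ ¬r)) ∧ p), 1
14. q → (¬q ∧ ¬r), 1
15. ¬(q → (¬q ∧ ¬r)), 1
16. q, 1
17. ¬(¬q ∧ ¬r), 1
18. ¬q ∧ ¬r, 1
19. ¬q, 1
20. ¬r, 1
Accessibility: 0R0, 0R1, 1R0, 1R1
Branch closes: q and ¬q both at 1.
All branches of the negation close; one closing branch shown above.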